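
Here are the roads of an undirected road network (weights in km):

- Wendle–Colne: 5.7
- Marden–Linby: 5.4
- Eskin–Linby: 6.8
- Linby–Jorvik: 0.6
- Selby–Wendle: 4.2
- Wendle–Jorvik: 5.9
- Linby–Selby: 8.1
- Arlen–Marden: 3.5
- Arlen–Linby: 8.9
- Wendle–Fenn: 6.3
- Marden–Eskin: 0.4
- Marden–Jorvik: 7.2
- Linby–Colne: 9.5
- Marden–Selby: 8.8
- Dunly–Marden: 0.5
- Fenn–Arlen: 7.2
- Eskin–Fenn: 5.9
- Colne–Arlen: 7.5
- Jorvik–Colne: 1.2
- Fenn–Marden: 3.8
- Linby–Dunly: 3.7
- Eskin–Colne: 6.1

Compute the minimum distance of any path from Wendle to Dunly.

10.2 km

Compare a few routes:
Wendle–Colne–Jorvik–Linby–Dunly: 5.7+1.2+0.6+3.7 = 11.2
Wendle–Jorvik–Linby–Dunly: 5.9+0.6+3.7 = 10.2
Wendle–Jorvik–Linby–Marden–Dunly: 5.9+0.6+5.4+0.5 = 12.4
Wendle–Fenn–Marden–Dunly: 6.3+3.8+0.5 = 10.6
Cheapest is Wendle–Jorvik–Linby–Dunly at 10.2 km.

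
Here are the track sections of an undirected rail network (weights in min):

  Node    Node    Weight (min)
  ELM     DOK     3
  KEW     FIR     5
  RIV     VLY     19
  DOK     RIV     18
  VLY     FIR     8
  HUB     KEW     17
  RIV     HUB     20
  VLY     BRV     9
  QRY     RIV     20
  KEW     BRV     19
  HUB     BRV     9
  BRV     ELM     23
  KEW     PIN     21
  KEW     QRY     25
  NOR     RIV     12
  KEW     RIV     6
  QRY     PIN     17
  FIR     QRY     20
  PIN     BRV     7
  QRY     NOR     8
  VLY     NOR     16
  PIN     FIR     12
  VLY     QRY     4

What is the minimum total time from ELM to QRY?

36 min

Enumerating some paths:
ELM → DOK → RIV → NOR → QRY: 3+18+12+8 = 41
ELM → DOK → RIV → QRY: 3+18+20 = 41
ELM → DOK → RIV → VLY → QRY: 3+18+19+4 = 44
ELM → BRV → VLY → QRY: 23+9+4 = 36
Cheapest is ELM → BRV → VLY → QRY at 36 min.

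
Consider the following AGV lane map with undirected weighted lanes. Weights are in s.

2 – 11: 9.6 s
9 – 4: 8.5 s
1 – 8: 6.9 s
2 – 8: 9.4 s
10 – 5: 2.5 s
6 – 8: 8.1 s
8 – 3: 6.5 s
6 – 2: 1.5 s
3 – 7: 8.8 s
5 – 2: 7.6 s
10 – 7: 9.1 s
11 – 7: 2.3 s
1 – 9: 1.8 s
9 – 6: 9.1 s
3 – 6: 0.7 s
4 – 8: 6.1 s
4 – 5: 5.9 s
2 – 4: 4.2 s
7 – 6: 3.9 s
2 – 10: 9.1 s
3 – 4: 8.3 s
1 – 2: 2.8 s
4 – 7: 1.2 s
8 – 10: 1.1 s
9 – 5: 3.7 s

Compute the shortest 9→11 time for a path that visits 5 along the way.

Best 9 to 5: 9–5 costing 3.7
Shortest 5→11: 5–4–7–11 = 9.4
Total via 5: 3.7 + 9.4 = 13.1 s.

13.1 s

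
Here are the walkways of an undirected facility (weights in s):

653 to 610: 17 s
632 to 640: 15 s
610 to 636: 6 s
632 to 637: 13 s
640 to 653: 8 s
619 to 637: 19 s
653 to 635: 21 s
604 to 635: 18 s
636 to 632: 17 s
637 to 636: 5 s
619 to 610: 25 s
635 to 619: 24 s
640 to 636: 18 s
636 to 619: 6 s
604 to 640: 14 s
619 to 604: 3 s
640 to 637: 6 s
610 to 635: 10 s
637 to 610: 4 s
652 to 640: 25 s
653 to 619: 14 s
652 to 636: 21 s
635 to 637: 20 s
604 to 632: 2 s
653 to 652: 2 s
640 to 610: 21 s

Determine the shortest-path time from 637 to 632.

Settle nodes by increasing distance from 637:
637: 0
610: 4  (via 637)
636: 5  (via 637)
640: 6  (via 637)
619: 11  (via 636)
632: 13  (via 637)
Shortest route: 637 → 632 = 13 s.

13 s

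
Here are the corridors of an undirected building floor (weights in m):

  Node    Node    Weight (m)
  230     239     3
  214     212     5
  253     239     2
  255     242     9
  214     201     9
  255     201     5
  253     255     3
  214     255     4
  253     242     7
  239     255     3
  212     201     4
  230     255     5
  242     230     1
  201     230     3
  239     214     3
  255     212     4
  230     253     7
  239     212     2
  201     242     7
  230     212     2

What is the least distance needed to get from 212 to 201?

Enumerating some paths:
212 → 230 → 201: 2+3 = 5
212 → 239 → 230 → 201: 2+3+3 = 8
212 → 201: 4 = 4
212 → 255 → 201: 4+5 = 9
Cheapest is 212 → 201 at 4 m.

4 m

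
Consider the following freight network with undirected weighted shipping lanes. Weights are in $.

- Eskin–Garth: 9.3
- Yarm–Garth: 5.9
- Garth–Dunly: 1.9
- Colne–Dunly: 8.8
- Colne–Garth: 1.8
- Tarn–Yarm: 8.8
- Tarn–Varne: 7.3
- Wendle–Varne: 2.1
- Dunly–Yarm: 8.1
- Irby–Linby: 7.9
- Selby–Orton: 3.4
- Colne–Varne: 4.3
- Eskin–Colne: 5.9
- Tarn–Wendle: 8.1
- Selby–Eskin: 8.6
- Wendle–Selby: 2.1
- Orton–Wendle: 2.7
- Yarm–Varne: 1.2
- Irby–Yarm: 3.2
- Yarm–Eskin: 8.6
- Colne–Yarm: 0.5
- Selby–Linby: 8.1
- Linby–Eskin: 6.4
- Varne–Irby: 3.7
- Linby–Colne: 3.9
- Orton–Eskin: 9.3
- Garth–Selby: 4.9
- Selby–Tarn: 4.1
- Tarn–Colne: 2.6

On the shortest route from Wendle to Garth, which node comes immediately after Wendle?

Compare a few routes:
Wendle - Selby - Garth: 2.1+4.9 = 7
Wendle - Varne - Yarm - Colne - Garth: 2.1+1.2+0.5+1.8 = 5.6
Cheapest is Wendle - Varne - Yarm - Colne - Garth at $5.6.
So from Wendle the first move is to Varne.

Varne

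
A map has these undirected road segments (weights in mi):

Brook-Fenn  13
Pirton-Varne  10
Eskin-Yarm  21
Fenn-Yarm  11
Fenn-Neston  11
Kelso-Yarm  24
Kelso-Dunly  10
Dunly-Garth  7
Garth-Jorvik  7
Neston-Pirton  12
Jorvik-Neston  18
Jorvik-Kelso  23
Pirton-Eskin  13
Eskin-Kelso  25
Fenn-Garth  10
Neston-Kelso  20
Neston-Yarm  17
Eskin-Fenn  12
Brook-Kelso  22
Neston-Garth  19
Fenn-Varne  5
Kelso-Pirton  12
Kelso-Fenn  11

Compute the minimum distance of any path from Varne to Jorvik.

Settle nodes by increasing distance from Varne:
Varne: 0
Fenn: 5  (via Varne)
Pirton: 10  (via Varne)
Garth: 15  (via Fenn)
Kelso: 16  (via Fenn)
Yarm: 16  (via Fenn)
Neston: 16  (via Fenn)
Eskin: 17  (via Fenn)
Brook: 18  (via Fenn)
Dunly: 22  (via Garth)
Jorvik: 22  (via Garth)
Shortest route: Varne–Fenn–Garth–Jorvik = 22 mi.

22 mi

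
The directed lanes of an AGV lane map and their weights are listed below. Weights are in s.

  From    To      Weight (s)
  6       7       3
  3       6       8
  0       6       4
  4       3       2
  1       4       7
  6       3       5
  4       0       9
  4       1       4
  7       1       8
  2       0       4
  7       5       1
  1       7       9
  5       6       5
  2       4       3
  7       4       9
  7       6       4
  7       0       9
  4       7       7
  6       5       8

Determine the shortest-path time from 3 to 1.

Compare a few routes:
3–6–7–4–1: 8+3+9+4 = 24
3–6–7–1: 8+3+8 = 19
Cheapest is 3–6–7–1 at 19 s.

19 s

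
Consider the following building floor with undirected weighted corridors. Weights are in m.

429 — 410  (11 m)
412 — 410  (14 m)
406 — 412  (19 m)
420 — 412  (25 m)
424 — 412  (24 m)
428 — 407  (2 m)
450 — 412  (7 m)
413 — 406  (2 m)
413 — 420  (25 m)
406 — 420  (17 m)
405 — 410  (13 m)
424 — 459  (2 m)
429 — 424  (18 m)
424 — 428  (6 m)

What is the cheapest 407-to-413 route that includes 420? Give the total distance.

76 m

Shortest 407→420: 407–428–424–412–420 = 57
Best 420 to 413: 420–406–413 costing 19
Total via 420: 57 + 19 = 76 m.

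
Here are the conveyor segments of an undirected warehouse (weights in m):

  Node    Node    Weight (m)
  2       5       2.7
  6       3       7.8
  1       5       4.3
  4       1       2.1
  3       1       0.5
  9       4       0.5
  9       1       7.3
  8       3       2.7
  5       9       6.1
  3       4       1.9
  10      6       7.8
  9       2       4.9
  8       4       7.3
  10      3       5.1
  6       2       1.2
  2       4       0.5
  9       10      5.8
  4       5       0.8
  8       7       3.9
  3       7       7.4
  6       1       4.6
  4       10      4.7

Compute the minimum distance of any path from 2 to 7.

Compare a few routes:
2 - 4 - 1 - 3 - 7: 0.5+2.1+0.5+7.4 = 10.5
2 - 4 - 3 - 8 - 7: 0.5+1.9+2.7+3.9 = 9
2 - 4 - 3 - 7: 0.5+1.9+7.4 = 9.8
2 - 4 - 1 - 3 - 8 - 7: 0.5+2.1+0.5+2.7+3.9 = 9.7
The minimum is 9 m via 2 - 4 - 3 - 8 - 7.

9 m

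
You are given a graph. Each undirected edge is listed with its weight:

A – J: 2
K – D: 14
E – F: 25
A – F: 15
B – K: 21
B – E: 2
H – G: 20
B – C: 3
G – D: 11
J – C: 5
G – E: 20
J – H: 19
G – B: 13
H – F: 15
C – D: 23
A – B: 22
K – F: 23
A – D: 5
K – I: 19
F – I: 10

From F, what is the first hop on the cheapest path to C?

Compare a few routes:
F - A - B - C: 15+22+3 = 40
F - E - B - C: 25+2+3 = 30
F - H - J - C: 15+19+5 = 39
F - A - J - C: 15+2+5 = 22
Cheapest is F - A - J - C at 22.
So from F the first move is to A.

A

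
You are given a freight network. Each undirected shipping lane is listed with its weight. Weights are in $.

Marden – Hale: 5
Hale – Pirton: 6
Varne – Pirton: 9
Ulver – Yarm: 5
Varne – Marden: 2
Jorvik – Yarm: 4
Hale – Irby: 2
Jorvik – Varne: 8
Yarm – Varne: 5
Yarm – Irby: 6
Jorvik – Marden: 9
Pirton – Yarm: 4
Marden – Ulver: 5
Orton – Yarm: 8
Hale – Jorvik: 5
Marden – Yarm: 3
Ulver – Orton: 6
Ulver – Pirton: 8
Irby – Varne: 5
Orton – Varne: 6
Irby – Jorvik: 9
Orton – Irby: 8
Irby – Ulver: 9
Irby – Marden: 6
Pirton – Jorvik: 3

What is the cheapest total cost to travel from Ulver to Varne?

$7

Compare a few routes:
Ulver - Yarm - Varne: 5+5 = 10
Ulver - Marden - Varne: 5+2 = 7
Ulver - Yarm - Marden - Varne: 5+3+2 = 10
Cheapest is Ulver - Marden - Varne at $7.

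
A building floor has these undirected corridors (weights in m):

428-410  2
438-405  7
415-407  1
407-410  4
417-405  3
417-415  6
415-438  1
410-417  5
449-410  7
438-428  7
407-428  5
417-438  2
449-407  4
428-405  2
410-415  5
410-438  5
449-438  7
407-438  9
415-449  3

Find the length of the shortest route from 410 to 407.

Running Dijkstra from 410:
410: 0
428: 2  (via 410)
407: 4  (via 410)
Shortest route: 410–407 = 4 m.

4 m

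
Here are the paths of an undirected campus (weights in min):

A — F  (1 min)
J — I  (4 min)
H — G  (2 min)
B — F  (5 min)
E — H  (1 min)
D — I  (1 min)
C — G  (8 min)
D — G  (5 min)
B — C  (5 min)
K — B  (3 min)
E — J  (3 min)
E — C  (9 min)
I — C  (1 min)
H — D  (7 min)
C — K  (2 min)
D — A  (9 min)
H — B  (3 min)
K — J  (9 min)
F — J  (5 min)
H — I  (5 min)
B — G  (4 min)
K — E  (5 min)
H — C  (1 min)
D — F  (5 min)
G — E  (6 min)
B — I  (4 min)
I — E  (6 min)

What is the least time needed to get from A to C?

Running Dijkstra from A:
A: 0
F: 1  (via A)
B: 6  (via F)
D: 6  (via F)
J: 6  (via F)
I: 7  (via D)
C: 8  (via I)
Shortest route: A–F–D–I–C = 8 min.

8 min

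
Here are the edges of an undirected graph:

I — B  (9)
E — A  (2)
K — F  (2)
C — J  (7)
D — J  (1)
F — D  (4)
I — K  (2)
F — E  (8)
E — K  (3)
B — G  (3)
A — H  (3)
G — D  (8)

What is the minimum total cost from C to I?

Settle nodes by increasing distance from C:
C: 0
J: 7  (via C)
D: 8  (via J)
F: 12  (via D)
K: 14  (via F)
G: 16  (via D)
I: 16  (via K)
Shortest route: C–J–D–F–K–I = 16.

16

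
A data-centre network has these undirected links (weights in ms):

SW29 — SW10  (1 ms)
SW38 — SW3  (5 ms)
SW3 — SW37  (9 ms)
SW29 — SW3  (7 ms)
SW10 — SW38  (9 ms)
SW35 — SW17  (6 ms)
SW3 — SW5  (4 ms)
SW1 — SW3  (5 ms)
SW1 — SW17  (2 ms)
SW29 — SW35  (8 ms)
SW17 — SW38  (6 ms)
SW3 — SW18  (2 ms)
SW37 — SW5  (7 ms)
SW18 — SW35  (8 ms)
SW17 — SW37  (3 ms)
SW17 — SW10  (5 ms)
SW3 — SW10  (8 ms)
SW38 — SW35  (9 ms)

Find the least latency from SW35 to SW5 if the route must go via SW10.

21 ms

Shortest SW35→SW10: SW35–SW29–SW10 = 9
Best SW10 to SW5: SW10–SW3–SW5 costing 12
Total via SW10: 9 + 12 = 21 ms.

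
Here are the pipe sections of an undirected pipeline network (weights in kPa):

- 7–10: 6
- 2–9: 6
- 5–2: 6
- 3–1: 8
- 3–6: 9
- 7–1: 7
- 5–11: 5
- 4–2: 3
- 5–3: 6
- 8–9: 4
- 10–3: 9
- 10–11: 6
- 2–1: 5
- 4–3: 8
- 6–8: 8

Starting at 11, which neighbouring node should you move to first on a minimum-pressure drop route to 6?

Candidate routes:
11 - 10 - 3 - 6: 6+9+9 = 24
11 - 5 - 3 - 6: 5+6+9 = 20
11 - 5 - 2 - 9 - 8 - 6: 5+6+6+4+8 = 29
The minimum is 20 kPa via 11 - 5 - 3 - 6.
So from 11 the first move is to 5.

5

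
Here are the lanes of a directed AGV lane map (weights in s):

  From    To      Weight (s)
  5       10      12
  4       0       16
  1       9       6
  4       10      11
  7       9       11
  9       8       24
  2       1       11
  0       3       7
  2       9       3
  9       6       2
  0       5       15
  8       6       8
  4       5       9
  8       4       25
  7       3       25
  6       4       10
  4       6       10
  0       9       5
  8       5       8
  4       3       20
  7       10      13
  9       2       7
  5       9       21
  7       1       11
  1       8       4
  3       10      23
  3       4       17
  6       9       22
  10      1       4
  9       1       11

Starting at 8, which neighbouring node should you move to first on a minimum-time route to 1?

5

Candidate routes:
8 → 6 → 4 → 10 → 1: 8+10+11+4 = 33
8 → 5 → 10 → 1: 8+12+4 = 24
8 → 4 → 10 → 1: 25+11+4 = 40
8 → 5 → 9 → 1: 8+21+11 = 40
The minimum is 24 s via 8 → 5 → 10 → 1.
So from 8 the first move is to 5.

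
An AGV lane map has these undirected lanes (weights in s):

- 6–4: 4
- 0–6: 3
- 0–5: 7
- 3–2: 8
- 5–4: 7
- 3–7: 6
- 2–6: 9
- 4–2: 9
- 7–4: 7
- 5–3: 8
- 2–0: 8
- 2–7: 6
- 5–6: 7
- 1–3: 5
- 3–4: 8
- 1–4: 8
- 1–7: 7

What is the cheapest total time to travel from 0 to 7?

Shortest distances from 0:
0: 0
6: 3  (via 0)
4: 7  (via 6)
5: 7  (via 0)
2: 8  (via 0)
7: 14  (via 4)
Shortest route: 0 → 6 → 4 → 7 = 14 s.

14 s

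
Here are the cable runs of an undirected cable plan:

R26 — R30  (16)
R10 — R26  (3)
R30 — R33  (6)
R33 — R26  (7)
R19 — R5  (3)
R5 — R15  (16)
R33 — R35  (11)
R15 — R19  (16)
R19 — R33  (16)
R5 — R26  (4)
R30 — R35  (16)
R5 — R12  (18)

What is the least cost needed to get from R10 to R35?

21

Running Dijkstra from R10:
R10: 0
R26: 3  (via R10)
R5: 7  (via R26)
R33: 10  (via R26)
R19: 10  (via R5)
R30: 16  (via R33)
R35: 21  (via R33)
Shortest route: R10 → R26 → R33 → R35 = 21.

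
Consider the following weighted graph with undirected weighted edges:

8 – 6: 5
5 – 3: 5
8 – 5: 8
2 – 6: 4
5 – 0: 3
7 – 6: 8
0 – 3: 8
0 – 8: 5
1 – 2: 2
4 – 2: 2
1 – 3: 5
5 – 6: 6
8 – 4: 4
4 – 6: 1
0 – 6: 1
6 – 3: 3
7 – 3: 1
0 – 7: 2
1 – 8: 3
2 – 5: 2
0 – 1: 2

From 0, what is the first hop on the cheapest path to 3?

7

Compare a few routes:
0–7–3: 2+1 = 3
0–1–3: 2+5 = 7
0–6–3: 1+3 = 4
The minimum is 3 via 0–7–3.
So from 0 the first move is to 7.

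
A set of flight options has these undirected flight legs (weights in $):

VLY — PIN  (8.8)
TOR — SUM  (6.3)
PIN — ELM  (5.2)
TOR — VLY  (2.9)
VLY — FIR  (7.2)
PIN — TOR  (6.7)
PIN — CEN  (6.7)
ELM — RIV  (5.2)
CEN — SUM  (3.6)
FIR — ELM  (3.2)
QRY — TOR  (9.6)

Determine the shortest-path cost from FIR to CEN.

$15.1

Candidate routes:
FIR–VLY–TOR–SUM–CEN: 7.2+2.9+6.3+3.6 = 20
FIR–VLY–PIN–CEN: 7.2+8.8+6.7 = 22.7
FIR–ELM–PIN–CEN: 3.2+5.2+6.7 = 15.1
The minimum is $15.1 via FIR–ELM–PIN–CEN.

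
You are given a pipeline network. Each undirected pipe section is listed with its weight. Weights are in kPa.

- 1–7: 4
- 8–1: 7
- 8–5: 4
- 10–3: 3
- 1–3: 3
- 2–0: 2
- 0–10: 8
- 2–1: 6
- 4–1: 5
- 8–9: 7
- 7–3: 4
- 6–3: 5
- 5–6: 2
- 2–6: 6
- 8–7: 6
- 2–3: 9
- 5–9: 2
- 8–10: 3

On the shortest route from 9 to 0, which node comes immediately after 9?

5

Enumerating some paths:
9 - 8 - 10 - 0: 7+3+8 = 18
9 - 5 - 6 - 2 - 0: 2+2+6+2 = 12
9 - 5 - 8 - 10 - 0: 2+4+3+8 = 17
9 - 5 - 6 - 3 - 10 - 0: 2+2+5+3+8 = 20
Cheapest is 9 - 5 - 6 - 2 - 0 at 12 kPa.
So from 9 the first move is to 5.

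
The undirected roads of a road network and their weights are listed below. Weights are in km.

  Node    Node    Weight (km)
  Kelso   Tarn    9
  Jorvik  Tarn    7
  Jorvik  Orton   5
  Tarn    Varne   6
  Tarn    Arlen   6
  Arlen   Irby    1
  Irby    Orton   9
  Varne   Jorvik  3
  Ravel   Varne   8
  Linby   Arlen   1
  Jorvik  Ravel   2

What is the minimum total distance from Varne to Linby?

13 km

Candidate routes:
Varne - Tarn - Arlen - Linby: 6+6+1 = 13
Varne - Jorvik - Tarn - Arlen - Linby: 3+7+6+1 = 17
Cheapest is Varne - Tarn - Arlen - Linby at 13 km.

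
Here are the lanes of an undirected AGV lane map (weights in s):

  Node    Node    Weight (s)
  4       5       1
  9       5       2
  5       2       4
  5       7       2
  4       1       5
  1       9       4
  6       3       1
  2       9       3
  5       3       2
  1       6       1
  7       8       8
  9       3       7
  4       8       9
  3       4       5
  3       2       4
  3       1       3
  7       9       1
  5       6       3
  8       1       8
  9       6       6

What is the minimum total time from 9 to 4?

3 s

Running Dijkstra from 9:
9: 0
7: 1  (via 9)
5: 2  (via 9)
2: 3  (via 9)
4: 3  (via 5)
Shortest route: 9 → 5 → 4 = 3 s.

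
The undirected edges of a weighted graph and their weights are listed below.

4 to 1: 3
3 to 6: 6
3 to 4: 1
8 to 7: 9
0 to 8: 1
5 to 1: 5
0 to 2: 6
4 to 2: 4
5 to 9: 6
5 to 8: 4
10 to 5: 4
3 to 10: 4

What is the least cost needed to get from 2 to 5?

Shortest distances from 2:
2: 0
4: 4  (via 2)
3: 5  (via 4)
0: 6  (via 2)
1: 7  (via 4)
8: 7  (via 0)
10: 9  (via 3)
5: 11  (via 8)
Shortest route: 2 → 0 → 8 → 5 = 11.

11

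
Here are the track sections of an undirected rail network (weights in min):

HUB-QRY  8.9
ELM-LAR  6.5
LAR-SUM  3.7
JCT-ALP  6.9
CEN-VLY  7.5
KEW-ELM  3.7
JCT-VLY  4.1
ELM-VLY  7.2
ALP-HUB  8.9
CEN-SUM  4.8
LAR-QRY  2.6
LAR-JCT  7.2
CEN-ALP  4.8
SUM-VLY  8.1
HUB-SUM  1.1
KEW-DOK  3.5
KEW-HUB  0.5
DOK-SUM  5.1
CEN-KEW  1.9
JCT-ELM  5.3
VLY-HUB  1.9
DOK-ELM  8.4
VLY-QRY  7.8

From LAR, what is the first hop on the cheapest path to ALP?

SUM

Candidate routes:
LAR - SUM - HUB - KEW - CEN - ALP: 3.7+1.1+0.5+1.9+4.8 = 12
LAR - SUM - CEN - ALP: 3.7+4.8+4.8 = 13.3
Cheapest is LAR - SUM - HUB - KEW - CEN - ALP at 12 min.
So from LAR the first move is to SUM.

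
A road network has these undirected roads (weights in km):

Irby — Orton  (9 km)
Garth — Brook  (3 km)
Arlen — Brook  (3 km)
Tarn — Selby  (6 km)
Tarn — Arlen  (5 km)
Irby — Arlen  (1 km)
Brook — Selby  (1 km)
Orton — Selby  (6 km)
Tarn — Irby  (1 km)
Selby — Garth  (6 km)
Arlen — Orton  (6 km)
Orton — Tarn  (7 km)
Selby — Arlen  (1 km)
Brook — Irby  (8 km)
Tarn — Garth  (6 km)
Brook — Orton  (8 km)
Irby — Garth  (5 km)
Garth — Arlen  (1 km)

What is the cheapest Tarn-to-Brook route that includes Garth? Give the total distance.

6 km

Best Tarn to Garth: Tarn–Irby–Arlen–Garth costing 3
Shortest Garth→Brook: Garth–Brook = 3
Total via Garth: 3 + 3 = 6 km.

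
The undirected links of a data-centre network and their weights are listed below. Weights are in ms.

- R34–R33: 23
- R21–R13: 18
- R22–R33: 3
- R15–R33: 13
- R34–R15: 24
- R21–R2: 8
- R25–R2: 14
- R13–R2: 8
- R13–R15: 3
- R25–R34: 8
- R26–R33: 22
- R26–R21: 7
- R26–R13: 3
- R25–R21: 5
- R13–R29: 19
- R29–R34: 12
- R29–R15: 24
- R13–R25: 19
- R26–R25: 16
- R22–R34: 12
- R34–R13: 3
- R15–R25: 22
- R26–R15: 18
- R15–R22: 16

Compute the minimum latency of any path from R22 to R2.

23 ms

Running Dijkstra from R22:
R22: 0
R33: 3  (via R22)
R34: 12  (via R22)
R13: 15  (via R34)
R15: 16  (via R22)
R26: 18  (via R13)
R25: 20  (via R34)
R2: 23  (via R13)
Shortest route: R22–R34–R13–R2 = 23 ms.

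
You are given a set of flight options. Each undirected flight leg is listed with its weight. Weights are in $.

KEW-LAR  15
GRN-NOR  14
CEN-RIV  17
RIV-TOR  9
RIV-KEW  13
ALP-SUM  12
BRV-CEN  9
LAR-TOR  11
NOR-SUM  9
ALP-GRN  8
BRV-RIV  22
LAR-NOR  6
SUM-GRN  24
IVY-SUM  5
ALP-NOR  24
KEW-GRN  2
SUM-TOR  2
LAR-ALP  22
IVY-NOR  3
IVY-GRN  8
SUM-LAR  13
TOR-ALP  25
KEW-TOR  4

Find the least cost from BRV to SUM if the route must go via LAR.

Shortest BRV→LAR: BRV–RIV–TOR–LAR = 42
Best LAR to SUM: LAR–SUM costing 13
Total via LAR: 42 + 13 = $55.

$55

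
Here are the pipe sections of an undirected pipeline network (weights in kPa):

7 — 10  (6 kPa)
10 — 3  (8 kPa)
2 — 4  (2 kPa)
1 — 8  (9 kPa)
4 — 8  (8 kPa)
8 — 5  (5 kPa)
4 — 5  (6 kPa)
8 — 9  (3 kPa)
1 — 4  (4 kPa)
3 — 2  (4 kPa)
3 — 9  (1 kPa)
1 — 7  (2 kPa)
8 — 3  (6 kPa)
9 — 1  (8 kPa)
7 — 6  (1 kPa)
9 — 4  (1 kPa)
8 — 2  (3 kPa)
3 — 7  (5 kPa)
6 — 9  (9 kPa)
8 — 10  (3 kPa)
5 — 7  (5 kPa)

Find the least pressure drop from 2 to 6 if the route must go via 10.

13 kPa

Best 2 to 10: 2–8–10 costing 6
Best 10 to 6: 10–7–6 costing 7
Total via 10: 6 + 7 = 13 kPa.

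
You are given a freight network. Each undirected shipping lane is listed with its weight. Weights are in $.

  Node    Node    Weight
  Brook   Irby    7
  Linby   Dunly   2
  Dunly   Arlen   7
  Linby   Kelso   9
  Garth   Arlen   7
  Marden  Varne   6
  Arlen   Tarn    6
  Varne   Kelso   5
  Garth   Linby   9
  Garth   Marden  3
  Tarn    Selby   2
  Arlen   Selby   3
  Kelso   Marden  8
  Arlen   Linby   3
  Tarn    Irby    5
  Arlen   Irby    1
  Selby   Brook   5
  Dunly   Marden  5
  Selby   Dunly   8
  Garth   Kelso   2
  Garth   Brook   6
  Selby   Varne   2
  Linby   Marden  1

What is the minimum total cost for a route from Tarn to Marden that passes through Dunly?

Shortest Tarn→Dunly: Tarn–Selby–Dunly = 10
Best Dunly to Marden: Dunly–Linby–Marden costing 3
Total via Dunly: 10 + 3 = $13.

$13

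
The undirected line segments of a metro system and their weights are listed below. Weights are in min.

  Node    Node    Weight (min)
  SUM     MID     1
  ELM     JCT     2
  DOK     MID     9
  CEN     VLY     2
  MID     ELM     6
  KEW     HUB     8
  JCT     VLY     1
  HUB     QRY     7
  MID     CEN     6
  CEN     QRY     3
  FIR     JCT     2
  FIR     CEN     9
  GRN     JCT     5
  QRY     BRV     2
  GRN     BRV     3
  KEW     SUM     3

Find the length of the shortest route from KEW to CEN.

10 min

Compare a few routes:
KEW–SUM–MID–CEN: 3+1+6 = 10
KEW–SUM–MID–ELM–JCT–VLY–CEN: 3+1+6+2+1+2 = 15
The minimum is 10 min via KEW–SUM–MID–CEN.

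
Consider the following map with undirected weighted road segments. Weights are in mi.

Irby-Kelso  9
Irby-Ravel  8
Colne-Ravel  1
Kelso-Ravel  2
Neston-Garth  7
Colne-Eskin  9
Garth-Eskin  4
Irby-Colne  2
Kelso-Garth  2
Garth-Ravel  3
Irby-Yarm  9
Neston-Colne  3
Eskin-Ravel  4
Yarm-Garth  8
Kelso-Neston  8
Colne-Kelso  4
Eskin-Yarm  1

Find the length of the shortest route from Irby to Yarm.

Shortest distances from Irby:
Irby: 0
Colne: 2  (via Irby)
Ravel: 3  (via Colne)
Kelso: 5  (via Ravel)
Neston: 5  (via Colne)
Garth: 6  (via Ravel)
Eskin: 7  (via Ravel)
Yarm: 8  (via Eskin)
Shortest route: Irby → Colne → Ravel → Eskin → Yarm = 8 mi.

8 mi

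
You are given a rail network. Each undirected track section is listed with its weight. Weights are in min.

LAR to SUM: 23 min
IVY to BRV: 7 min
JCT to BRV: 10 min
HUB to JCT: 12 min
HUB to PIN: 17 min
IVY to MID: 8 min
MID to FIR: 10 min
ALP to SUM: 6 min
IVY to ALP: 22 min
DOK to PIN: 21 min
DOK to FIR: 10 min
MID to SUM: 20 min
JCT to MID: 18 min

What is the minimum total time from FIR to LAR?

Settle nodes by increasing distance from FIR:
FIR: 0
MID: 10  (via FIR)
DOK: 10  (via FIR)
IVY: 18  (via MID)
BRV: 25  (via IVY)
JCT: 28  (via MID)
SUM: 30  (via MID)
PIN: 31  (via DOK)
ALP: 36  (via SUM)
HUB: 40  (via JCT)
LAR: 53  (via SUM)
Shortest route: FIR–MID–SUM–LAR = 53 min.

53 min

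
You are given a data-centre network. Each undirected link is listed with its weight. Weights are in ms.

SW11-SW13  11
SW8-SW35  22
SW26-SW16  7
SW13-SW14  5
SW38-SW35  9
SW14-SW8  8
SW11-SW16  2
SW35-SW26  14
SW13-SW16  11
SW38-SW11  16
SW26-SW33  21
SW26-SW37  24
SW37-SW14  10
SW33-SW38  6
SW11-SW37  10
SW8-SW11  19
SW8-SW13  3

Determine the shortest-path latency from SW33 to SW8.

36 ms

Running Dijkstra from SW33:
SW33: 0
SW38: 6  (via SW33)
SW35: 15  (via SW38)
SW26: 21  (via SW33)
SW11: 22  (via SW38)
SW16: 24  (via SW11)
SW37: 32  (via SW11)
SW13: 33  (via SW11)
SW8: 36  (via SW13)
Shortest route: SW33–SW38–SW11–SW13–SW8 = 36 ms.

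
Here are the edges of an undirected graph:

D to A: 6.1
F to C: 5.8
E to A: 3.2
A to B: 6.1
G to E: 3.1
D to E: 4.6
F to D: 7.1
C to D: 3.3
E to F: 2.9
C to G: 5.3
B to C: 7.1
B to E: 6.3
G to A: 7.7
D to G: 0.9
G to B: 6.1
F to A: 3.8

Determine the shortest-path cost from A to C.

Running Dijkstra from A:
A: 0
E: 3.2  (via A)
F: 3.8  (via A)
B: 6.1  (via A)
D: 6.1  (via A)
G: 6.3  (via E)
C: 9.4  (via D)
Shortest route: A–D–C = 9.4.

9.4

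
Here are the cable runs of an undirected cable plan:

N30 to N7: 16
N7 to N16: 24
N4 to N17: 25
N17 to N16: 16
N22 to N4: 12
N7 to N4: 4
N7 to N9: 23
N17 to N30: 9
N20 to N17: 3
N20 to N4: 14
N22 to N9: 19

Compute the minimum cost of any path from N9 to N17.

Shortest distances from N9:
N9: 0
N22: 19  (via N9)
N7: 23  (via N9)
N4: 27  (via N7)
N30: 39  (via N7)
N20: 41  (via N4)
N17: 44  (via N20)
Shortest route: N9 → N7 → N4 → N20 → N17 = 44.

44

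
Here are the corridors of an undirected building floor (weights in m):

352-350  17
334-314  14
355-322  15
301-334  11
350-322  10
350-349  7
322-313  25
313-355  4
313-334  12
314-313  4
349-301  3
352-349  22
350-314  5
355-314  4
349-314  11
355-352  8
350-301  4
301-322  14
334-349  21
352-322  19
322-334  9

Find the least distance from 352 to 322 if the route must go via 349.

39 m

Best 352 to 349: 352 → 349 costing 22
Best 349 to 322: 349 → 301 → 322 costing 17
Total via 349: 22 + 17 = 39 m.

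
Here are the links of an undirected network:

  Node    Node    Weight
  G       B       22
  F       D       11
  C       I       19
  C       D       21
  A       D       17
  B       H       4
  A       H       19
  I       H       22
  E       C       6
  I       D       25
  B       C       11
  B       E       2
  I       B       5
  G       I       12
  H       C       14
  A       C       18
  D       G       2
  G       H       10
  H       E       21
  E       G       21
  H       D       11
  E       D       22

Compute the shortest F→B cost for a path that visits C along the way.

40

Best F to C: F → D → C costing 32
Shortest C→B: C → E → B = 8
Total via C: 32 + 8 = 40.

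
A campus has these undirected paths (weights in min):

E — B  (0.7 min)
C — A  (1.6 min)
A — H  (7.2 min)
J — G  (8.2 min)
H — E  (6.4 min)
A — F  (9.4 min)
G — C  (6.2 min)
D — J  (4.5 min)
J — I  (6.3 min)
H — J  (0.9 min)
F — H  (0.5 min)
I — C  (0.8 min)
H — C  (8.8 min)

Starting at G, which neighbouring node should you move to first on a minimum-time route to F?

J

Compare a few routes:
G - C - I - J - H - F: 6.2+0.8+6.3+0.9+0.5 = 14.7
G - J - H - F: 8.2+0.9+0.5 = 9.6
G - C - A - H - F: 6.2+1.6+7.2+0.5 = 15.5
Cheapest is G - J - H - F at 9.6 min.
So from G the first move is to J.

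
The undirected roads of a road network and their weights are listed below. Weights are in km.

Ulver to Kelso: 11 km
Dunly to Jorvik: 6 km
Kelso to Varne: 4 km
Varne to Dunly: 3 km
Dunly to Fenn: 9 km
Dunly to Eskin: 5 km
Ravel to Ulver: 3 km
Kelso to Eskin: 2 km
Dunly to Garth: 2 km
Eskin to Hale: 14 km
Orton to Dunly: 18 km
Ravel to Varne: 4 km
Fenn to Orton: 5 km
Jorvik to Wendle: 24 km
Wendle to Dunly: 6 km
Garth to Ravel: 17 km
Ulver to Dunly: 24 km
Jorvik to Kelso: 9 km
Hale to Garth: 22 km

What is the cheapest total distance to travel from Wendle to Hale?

25 km

Candidate routes:
Wendle - Dunly - Varne - Kelso - Eskin - Hale: 6+3+4+2+14 = 29
Wendle - Dunly - Garth - Hale: 6+2+22 = 30
Wendle - Dunly - Eskin - Hale: 6+5+14 = 25
Cheapest is Wendle - Dunly - Eskin - Hale at 25 km.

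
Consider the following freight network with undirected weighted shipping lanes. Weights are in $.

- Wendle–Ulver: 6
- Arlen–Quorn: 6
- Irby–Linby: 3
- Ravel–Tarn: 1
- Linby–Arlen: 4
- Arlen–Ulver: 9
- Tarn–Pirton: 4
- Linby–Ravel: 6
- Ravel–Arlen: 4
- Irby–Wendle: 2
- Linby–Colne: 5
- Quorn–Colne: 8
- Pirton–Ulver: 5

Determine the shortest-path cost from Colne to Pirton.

Settle nodes by increasing distance from Colne:
Colne: 0
Linby: 5  (via Colne)
Irby: 8  (via Linby)
Quorn: 8  (via Colne)
Arlen: 9  (via Linby)
Wendle: 10  (via Irby)
Ravel: 11  (via Linby)
Tarn: 12  (via Ravel)
Ulver: 16  (via Wendle)
Pirton: 16  (via Tarn)
Shortest route: Colne → Linby → Ravel → Tarn → Pirton = $16.

$16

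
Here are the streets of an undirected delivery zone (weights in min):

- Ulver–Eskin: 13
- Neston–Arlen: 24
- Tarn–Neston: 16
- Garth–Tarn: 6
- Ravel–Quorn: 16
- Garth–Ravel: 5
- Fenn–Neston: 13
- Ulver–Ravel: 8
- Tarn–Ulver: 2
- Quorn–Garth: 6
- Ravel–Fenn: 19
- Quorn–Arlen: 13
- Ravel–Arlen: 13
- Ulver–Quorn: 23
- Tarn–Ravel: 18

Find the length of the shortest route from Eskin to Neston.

31 min

Running Dijkstra from Eskin:
Eskin: 0
Ulver: 13  (via Eskin)
Tarn: 15  (via Ulver)
Ravel: 21  (via Ulver)
Garth: 21  (via Tarn)
Quorn: 27  (via Garth)
Neston: 31  (via Tarn)
Shortest route: Eskin → Ulver → Tarn → Neston = 31 min.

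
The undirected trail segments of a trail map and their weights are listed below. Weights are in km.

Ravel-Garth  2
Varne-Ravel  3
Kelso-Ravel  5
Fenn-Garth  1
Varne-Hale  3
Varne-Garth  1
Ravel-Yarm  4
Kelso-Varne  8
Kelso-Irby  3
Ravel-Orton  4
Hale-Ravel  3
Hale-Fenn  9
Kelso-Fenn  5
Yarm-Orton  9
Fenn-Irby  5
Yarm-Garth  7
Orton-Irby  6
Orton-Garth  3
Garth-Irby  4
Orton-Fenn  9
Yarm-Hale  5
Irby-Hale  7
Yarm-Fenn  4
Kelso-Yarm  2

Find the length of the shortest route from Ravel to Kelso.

Enumerating some paths:
Ravel → Garth → Fenn → Kelso: 2+1+5 = 8
Ravel → Garth → Irby → Kelso: 2+4+3 = 9
Ravel → Kelso: 5 = 5
Ravel → Yarm → Kelso: 4+2 = 6
The minimum is 5 km via Ravel → Kelso.

5 km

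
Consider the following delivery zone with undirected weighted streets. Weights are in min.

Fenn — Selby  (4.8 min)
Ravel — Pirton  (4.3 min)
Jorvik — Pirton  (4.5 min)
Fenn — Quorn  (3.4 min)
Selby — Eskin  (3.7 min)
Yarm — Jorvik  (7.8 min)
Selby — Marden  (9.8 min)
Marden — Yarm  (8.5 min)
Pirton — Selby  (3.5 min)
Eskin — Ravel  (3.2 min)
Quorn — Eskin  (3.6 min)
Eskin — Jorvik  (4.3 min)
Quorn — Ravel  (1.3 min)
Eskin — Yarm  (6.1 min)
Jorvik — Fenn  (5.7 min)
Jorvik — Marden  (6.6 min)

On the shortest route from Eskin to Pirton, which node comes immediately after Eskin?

Selby

Candidate routes:
Eskin - Jorvik - Pirton: 4.3+4.5 = 8.8
Eskin - Ravel - Pirton: 3.2+4.3 = 7.5
Eskin - Selby - Pirton: 3.7+3.5 = 7.2
Eskin - Quorn - Ravel - Pirton: 3.6+1.3+4.3 = 9.2
The minimum is 7.2 min via Eskin - Selby - Pirton.
So from Eskin the first move is to Selby.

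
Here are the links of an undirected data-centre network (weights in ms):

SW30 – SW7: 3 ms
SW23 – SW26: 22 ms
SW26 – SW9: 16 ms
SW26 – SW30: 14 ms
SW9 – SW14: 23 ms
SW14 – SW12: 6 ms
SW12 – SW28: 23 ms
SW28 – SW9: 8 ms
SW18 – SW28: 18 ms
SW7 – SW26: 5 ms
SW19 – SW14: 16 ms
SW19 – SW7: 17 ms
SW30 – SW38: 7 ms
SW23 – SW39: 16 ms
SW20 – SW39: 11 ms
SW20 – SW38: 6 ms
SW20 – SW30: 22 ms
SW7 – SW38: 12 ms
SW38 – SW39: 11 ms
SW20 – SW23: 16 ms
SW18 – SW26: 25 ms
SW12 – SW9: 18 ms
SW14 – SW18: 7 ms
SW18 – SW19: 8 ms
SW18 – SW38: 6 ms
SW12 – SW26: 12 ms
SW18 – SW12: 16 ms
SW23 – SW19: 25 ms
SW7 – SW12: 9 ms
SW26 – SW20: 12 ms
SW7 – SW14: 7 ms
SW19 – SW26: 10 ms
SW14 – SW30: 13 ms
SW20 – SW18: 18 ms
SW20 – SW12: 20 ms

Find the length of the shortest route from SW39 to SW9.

Enumerating some paths:
SW39 - SW38 - SW30 - SW7 - SW26 - SW9: 11+7+3+5+16 = 42
SW39 - SW38 - SW18 - SW28 - SW9: 11+6+18+8 = 43
SW39 - SW20 - SW26 - SW9: 11+12+16 = 39
Cheapest is SW39 - SW20 - SW26 - SW9 at 39 ms.

39 ms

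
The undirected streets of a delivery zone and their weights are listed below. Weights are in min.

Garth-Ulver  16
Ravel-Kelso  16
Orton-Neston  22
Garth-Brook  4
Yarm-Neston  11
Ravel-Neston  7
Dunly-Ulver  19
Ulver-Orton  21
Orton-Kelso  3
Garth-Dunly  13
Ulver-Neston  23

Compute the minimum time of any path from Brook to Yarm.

54 min

Settle nodes by increasing distance from Brook:
Brook: 0
Garth: 4  (via Brook)
Dunly: 17  (via Garth)
Ulver: 20  (via Garth)
Orton: 41  (via Ulver)
Neston: 43  (via Ulver)
Kelso: 44  (via Orton)
Ravel: 50  (via Neston)
Yarm: 54  (via Neston)
Shortest route: Brook → Garth → Ulver → Neston → Yarm = 54 min.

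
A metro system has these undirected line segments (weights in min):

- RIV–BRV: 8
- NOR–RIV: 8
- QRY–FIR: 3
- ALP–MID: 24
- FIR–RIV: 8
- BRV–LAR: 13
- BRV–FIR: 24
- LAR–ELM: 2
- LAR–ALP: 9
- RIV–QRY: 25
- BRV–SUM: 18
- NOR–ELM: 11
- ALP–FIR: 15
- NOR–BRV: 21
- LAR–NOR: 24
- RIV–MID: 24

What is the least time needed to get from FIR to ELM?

26 min

Settle nodes by increasing distance from FIR:
FIR: 0
QRY: 3  (via FIR)
RIV: 8  (via FIR)
ALP: 15  (via FIR)
NOR: 16  (via RIV)
BRV: 16  (via RIV)
LAR: 24  (via ALP)
ELM: 26  (via LAR)
Shortest route: FIR–ALP–LAR–ELM = 26 min.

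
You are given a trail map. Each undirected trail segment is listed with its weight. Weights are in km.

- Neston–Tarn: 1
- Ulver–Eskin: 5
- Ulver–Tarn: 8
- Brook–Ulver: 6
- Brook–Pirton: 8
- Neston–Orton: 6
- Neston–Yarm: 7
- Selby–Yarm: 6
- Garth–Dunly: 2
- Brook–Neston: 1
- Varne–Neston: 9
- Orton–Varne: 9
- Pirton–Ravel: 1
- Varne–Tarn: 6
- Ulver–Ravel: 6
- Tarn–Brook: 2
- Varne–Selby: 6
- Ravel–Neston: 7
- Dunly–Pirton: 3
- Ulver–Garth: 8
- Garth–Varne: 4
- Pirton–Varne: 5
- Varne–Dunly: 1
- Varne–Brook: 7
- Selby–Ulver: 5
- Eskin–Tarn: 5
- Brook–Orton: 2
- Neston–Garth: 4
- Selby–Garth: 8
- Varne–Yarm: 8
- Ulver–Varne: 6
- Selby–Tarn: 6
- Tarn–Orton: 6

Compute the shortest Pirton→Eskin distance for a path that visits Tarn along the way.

14 km

Best Pirton to Tarn: Pirton → Ravel → Neston → Tarn costing 9
Best Tarn to Eskin: Tarn → Eskin costing 5
Total via Tarn: 9 + 5 = 14 km.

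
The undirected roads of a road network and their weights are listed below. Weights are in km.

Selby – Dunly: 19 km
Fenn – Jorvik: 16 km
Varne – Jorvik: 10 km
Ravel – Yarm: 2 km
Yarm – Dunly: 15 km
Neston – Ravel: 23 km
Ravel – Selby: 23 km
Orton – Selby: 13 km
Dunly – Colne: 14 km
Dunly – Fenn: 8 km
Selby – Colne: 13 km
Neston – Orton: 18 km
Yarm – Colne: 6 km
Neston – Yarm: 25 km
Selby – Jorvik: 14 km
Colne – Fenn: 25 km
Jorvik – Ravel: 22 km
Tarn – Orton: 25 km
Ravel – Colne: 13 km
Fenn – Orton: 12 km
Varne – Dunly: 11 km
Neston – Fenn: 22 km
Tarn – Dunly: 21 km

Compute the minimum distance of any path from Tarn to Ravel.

Compare a few routes:
Tarn–Dunly–Colne–Ravel: 21+14+13 = 48
Tarn–Dunly–Yarm–Ravel: 21+15+2 = 38
Tarn–Dunly–Colne–Yarm–Ravel: 21+14+6+2 = 43
Tarn–Dunly–Yarm–Colne–Ravel: 21+15+6+13 = 55
The minimum is 38 km via Tarn–Dunly–Yarm–Ravel.

38 km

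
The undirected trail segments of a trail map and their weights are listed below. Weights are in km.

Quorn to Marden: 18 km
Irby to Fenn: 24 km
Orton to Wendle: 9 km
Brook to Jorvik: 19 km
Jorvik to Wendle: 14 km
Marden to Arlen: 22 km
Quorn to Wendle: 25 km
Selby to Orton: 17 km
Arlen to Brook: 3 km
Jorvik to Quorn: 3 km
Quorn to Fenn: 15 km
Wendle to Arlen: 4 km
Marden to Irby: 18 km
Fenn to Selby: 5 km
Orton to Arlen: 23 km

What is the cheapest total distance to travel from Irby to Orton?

Shortest distances from Irby:
Irby: 0
Marden: 18  (via Irby)
Fenn: 24  (via Irby)
Selby: 29  (via Fenn)
Quorn: 36  (via Marden)
Jorvik: 39  (via Quorn)
Arlen: 40  (via Marden)
Brook: 43  (via Arlen)
Wendle: 44  (via Arlen)
Orton: 46  (via Selby)
Shortest route: Irby–Fenn–Selby–Orton = 46 km.

46 km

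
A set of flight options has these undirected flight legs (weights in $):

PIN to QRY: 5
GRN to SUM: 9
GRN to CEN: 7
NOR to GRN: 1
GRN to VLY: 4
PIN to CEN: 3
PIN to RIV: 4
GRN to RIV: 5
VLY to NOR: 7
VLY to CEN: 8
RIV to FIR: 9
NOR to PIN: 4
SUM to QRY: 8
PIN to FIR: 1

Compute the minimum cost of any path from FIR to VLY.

Shortest distances from FIR:
FIR: 0
PIN: 1  (via FIR)
CEN: 4  (via PIN)
RIV: 5  (via PIN)
NOR: 5  (via PIN)
QRY: 6  (via PIN)
GRN: 6  (via NOR)
VLY: 10  (via GRN)
Shortest route: FIR → PIN → NOR → GRN → VLY = $10.

$10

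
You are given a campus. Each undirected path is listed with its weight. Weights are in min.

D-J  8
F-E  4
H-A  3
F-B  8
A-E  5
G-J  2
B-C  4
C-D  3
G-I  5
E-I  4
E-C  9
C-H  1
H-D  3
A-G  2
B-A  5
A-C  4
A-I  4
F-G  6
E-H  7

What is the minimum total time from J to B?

Enumerating some paths:
J–G–A–B: 2+2+5 = 9
J–G–A–H–C–B: 2+2+3+1+4 = 12
J–G–A–C–B: 2+2+4+4 = 12
The minimum is 9 min via J–G–A–B.

9 min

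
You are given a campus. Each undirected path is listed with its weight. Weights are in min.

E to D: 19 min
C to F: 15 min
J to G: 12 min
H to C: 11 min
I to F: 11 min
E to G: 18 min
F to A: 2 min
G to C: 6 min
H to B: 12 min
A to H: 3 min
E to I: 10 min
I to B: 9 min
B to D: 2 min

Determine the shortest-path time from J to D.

Shortest distances from J:
J: 0
G: 12  (via J)
C: 18  (via G)
H: 29  (via C)
E: 30  (via G)
A: 32  (via H)
F: 33  (via C)
I: 40  (via E)
B: 41  (via H)
D: 43  (via B)
Shortest route: J → G → C → H → B → D = 43 min.

43 min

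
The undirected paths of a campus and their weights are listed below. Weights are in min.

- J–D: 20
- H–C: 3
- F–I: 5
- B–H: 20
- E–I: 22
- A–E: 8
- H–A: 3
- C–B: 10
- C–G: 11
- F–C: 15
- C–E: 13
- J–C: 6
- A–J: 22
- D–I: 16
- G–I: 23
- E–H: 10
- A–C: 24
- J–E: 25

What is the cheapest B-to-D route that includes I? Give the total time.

46 min

Best B to I: B → C → F → I costing 30
Shortest I→D: I → D = 16
Total via I: 30 + 16 = 46 min.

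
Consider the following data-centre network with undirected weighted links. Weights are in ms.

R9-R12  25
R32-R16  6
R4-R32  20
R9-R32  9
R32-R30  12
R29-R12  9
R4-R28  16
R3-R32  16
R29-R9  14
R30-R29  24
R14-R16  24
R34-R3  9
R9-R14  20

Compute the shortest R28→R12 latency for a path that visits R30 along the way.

Shortest R28→R30: R28 → R4 → R32 → R30 = 48
Best R30 to R12: R30 → R29 → R12 costing 33
Total via R30: 48 + 33 = 81 ms.

81 ms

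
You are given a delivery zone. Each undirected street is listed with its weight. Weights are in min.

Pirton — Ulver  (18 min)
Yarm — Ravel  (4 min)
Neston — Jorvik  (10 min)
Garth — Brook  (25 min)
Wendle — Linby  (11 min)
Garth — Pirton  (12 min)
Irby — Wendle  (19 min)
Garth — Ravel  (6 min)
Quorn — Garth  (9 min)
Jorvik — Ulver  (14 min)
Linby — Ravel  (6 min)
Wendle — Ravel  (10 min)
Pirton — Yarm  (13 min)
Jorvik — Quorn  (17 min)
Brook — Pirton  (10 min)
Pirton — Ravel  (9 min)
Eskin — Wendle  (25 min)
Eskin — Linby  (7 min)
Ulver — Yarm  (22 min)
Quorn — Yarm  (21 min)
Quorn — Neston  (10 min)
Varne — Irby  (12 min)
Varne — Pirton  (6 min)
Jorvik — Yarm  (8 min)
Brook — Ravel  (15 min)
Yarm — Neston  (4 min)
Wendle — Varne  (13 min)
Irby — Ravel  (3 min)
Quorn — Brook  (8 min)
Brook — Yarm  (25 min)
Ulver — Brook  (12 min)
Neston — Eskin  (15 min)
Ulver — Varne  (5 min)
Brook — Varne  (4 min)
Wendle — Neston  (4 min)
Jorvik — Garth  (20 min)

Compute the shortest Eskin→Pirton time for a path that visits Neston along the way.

32 min

Shortest Eskin→Neston: Eskin–Neston = 15
Best Neston to Pirton: Neston–Yarm–Pirton costing 17
Total via Neston: 15 + 17 = 32 min.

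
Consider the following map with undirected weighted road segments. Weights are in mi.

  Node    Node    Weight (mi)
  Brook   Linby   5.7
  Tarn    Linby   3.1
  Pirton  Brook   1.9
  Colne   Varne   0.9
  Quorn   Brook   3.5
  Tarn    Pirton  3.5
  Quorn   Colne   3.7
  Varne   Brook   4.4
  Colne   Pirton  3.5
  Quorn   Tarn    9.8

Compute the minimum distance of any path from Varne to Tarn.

Running Dijkstra from Varne:
Varne: 0
Colne: 0.9  (via Varne)
Brook: 4.4  (via Varne)
Pirton: 4.4  (via Colne)
Quorn: 4.6  (via Colne)
Tarn: 7.9  (via Pirton)
Shortest route: Varne → Colne → Pirton → Tarn = 7.9 mi.

7.9 mi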